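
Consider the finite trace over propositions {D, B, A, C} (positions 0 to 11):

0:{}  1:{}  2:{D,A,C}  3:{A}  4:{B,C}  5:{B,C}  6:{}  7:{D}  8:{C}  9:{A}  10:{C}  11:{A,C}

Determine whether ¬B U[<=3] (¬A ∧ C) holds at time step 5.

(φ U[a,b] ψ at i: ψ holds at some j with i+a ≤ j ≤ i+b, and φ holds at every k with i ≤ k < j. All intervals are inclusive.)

Need some j in [5,8] with (¬A ∧ C), and ¬B at every k in [5,j-1].
  j=5: (¬A ∧ C) holds; no prefix to check → satisfied.

Yes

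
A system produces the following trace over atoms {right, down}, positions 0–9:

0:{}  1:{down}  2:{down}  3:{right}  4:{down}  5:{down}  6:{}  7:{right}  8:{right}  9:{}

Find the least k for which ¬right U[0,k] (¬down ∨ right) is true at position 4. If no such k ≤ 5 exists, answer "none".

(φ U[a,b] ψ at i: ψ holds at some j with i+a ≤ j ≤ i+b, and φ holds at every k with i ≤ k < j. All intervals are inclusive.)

2

Need earliest j ≥ 4 with (¬down ∨ right), and ¬right at every k in [4,j-1].
  j=4: rhs fails.
  j=5: rhs fails.
  j=6: rhs holds; lhs holds on [4,5]. k = 2.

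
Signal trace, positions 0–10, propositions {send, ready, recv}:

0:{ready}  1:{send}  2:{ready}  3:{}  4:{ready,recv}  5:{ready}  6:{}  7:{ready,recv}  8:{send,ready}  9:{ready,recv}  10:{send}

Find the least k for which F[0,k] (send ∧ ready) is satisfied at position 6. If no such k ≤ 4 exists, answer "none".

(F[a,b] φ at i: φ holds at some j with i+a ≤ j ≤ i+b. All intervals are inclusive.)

Scan j = 6,7,… for (send ∧ ready):
  j=6: fails
  j=7: fails
  j=8: holds
First hit at j=8, so smallest k = 8-6 = 2.

2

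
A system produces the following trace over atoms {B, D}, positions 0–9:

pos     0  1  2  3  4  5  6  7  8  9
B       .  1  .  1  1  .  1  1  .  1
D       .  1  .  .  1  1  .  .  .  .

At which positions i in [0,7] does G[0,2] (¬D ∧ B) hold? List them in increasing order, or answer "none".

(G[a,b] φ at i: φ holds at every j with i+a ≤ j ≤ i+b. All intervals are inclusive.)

Evaluate at each i in [0,7]:
  i=0: ✗ (fails at j=0)
  i=1: ✗ (fails at j=1)
  i=2: ✗ (fails at j=2)
  i=3: ✗ (fails at j=4)
  i=4: ✗ (fails at j=4)
  i=5: ✗ (fails at j=5)
  i=6: ✗ (fails at j=8)
  i=7: ✗ (fails at j=8)

none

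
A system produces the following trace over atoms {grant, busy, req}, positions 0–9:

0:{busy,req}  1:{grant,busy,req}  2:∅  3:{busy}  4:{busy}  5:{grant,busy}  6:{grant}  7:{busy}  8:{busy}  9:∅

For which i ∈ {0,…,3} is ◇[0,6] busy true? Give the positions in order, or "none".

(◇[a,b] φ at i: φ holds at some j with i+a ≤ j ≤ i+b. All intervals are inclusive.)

0, 1, 2, 3

Evaluate at each i in [0,3]:
  i=0: ✓ (witness j=0)
  i=1: ✓ (witness j=1)
  i=2: ✓ (witness j=3)
  i=3: ✓ (witness j=3)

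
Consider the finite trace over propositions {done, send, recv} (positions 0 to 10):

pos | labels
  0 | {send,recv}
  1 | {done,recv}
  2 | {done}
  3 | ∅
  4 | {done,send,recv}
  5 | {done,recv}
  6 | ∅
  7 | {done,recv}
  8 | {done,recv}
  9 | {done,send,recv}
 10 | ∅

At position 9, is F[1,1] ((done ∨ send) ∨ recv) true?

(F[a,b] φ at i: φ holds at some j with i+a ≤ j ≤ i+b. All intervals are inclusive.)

False

Check ((done ∨ send) ∨ recv) at each j in [10,10]:
  j=10: false
No position in the window satisfies it → formula fails.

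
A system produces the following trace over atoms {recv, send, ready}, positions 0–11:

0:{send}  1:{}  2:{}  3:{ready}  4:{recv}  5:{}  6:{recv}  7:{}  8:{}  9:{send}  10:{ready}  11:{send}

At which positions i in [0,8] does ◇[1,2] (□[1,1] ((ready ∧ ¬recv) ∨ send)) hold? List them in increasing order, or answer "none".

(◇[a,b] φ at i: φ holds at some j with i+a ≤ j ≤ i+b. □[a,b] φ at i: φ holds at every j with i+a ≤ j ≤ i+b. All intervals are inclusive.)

Evaluate at each i in [0,8]:
  i=0: ✓ (witness j=2)
  i=1: ✓ (witness j=2)
  i=2: ✗ (none in [3,4])
  i=3: ✗ (none in [4,5])
  i=4: ✗ (none in [5,6])
  i=5: ✗ (none in [6,7])
  i=6: ✓ (witness j=8)
  i=7: ✓ (witness j=8)
  i=8: ✓ (witness j=9)

0, 1, 6, 7, 8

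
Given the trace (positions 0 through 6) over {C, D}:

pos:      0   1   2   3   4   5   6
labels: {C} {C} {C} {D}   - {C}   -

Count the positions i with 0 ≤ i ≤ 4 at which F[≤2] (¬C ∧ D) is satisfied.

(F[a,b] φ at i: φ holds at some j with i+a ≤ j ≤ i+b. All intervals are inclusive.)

3

Evaluate at each i in [0,4]:
  i=0: ✗ (none in [0,2])
  i=1: ✓ (witness j=3)
  i=2: ✓ (witness j=3)
  i=3: ✓ (witness j=3)
  i=4: ✗ (none in [4,6])
Positions where it holds: {1, 2, 3} → 3.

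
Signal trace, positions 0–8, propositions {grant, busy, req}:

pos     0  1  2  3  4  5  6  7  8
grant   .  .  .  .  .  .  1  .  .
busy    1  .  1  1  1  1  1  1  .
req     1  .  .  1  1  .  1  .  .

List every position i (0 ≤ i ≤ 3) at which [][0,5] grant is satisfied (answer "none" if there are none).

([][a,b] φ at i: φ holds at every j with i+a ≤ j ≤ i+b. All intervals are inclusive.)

none

Evaluate at each i in [0,3]:
  i=0: ✗ (fails at j=0)
  i=1: ✗ (fails at j=1)
  i=2: ✗ (fails at j=2)
  i=3: ✗ (fails at j=3)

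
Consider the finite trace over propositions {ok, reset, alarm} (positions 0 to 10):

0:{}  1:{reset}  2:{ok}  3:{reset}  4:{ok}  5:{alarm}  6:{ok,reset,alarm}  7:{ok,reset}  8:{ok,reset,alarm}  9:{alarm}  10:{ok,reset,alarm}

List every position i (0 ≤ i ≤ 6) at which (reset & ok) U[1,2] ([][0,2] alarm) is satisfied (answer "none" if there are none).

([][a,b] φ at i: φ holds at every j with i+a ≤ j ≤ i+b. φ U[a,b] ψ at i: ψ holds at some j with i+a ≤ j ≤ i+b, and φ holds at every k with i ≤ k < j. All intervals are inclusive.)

Evaluate at each i in [0,6]:
  i=0: ✗ (no rhs in [1,2])
  i=1: ✗ (no rhs in [2,3])
  i=2: ✗ (no rhs in [3,4])
  i=3: ✗ (no rhs in [4,5])
  i=4: ✗ (no rhs in [5,6])
  i=5: ✗ (no rhs in [6,7])
  i=6: ✓ (rhs at j=8; lhs holds on [6,7])

6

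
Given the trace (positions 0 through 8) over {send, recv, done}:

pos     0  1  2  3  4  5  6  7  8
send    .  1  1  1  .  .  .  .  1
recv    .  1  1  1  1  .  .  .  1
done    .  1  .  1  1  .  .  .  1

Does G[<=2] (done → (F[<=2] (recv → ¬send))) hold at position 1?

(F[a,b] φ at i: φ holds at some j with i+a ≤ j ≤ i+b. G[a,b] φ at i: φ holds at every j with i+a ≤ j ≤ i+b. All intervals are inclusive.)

No

Check (done → (F[<=2] (recv → ¬send))) at every j in [1,3]:
  j=1: antecedent true; consequent fails (none in [1,3]) → ✗
  j=2: antecedent false → ✓
  j=3: antecedent true; consequent holds (witness at 4) → ✓
Fails at j=1 → formula fails.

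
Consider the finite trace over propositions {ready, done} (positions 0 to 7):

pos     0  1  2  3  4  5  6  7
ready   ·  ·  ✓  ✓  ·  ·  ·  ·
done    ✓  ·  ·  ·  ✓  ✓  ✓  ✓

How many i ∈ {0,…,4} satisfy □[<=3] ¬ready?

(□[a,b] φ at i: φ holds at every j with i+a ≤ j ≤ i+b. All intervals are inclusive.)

Evaluate at each i in [0,4]:
  i=0: ✗ (fails at j=2)
  i=1: ✗ (fails at j=2)
  i=2: ✗ (fails at j=2)
  i=3: ✗ (fails at j=3)
  i=4: ✓ (all of [4,7])
Positions where it holds: {4} → 1.

1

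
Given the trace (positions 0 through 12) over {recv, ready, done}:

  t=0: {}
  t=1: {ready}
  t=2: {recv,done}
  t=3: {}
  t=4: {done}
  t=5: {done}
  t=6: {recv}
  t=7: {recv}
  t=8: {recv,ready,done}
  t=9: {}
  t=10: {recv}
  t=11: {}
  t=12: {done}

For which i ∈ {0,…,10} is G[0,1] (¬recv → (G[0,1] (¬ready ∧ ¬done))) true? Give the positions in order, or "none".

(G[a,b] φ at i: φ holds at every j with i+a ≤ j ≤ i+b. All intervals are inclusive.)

6, 7, 8, 9

Evaluate at each i in [0,10]:
  i=0: ✗ (fails at j=0)
  i=1: ✗ (fails at j=1)
  i=2: ✗ (fails at j=3)
  i=3: ✗ (fails at j=3)
  i=4: ✗ (fails at j=4)
  i=5: ✗ (fails at j=5)
  i=6: ✓ (all of [6,7])
  i=7: ✓ (all of [7,8])
  i=8: ✓ (all of [8,9])
  i=9: ✓ (all of [9,10])
  i=10: ✗ (fails at j=11)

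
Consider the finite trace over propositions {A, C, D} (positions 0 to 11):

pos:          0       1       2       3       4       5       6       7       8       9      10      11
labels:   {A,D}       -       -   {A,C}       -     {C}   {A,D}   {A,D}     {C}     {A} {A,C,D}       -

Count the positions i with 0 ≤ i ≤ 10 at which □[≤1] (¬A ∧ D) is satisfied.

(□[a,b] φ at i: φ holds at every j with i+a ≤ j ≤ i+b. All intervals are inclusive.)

Evaluate at each i in [0,10]:
  i=0: ✗ (fails at j=0)
  i=1: ✗ (fails at j=1)
  i=2: ✗ (fails at j=2)
  i=3: ✗ (fails at j=3)
  i=4: ✗ (fails at j=4)
  i=5: ✗ (fails at j=5)
  i=6: ✗ (fails at j=6)
  i=7: ✗ (fails at j=7)
  i=8: ✗ (fails at j=8)
  i=9: ✗ (fails at j=9)
  i=10: ✗ (fails at j=10)
Positions where it holds: {} → 0.

0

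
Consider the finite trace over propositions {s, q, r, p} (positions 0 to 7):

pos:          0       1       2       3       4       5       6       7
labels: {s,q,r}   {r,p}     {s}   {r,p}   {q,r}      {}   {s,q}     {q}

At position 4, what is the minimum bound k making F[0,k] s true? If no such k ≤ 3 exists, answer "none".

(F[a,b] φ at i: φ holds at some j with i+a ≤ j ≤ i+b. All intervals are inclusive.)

2

Scan j = 4,5,… for s:
  j=4: fails
  j=5: fails
  j=6: holds
First hit at j=6, so smallest k = 6-4 = 2.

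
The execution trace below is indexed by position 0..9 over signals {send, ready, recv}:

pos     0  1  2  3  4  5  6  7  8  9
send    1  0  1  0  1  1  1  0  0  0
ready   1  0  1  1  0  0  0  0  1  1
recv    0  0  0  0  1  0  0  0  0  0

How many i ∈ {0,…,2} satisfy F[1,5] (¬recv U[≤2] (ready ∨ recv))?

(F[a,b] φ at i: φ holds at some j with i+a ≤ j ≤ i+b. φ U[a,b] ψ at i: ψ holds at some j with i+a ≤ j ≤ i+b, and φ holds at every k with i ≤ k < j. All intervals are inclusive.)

Evaluate at each i in [0,2]:
  i=0: ✓ (witness j=1)
  i=1: ✓ (witness j=2)
  i=2: ✓ (witness j=3)
Positions where it holds: {0, 1, 2} → 3.

3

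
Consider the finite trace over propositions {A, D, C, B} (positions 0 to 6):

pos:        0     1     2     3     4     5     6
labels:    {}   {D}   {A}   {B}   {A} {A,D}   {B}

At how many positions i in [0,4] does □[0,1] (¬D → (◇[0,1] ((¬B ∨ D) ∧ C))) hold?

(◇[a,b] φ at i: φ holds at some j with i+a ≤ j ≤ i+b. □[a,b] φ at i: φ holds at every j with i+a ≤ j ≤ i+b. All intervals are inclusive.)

Evaluate at each i in [0,4]:
  i=0: ✗ (fails at j=0)
  i=1: ✗ (fails at j=2)
  i=2: ✗ (fails at j=2)
  i=3: ✗ (fails at j=3)
  i=4: ✗ (fails at j=4)
Positions where it holds: {} → 0.

0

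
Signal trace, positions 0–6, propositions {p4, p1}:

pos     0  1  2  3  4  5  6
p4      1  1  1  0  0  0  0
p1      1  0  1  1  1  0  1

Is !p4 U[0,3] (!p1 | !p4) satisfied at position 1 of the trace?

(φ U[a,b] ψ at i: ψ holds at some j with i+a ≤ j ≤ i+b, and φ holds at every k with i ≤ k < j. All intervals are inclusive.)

Yes

Need some j in [1,4] with (!p1 | !p4), and !p4 at every k in [1,j-1].
  j=1: (!p1 | !p4) holds; no prefix to check → satisfied.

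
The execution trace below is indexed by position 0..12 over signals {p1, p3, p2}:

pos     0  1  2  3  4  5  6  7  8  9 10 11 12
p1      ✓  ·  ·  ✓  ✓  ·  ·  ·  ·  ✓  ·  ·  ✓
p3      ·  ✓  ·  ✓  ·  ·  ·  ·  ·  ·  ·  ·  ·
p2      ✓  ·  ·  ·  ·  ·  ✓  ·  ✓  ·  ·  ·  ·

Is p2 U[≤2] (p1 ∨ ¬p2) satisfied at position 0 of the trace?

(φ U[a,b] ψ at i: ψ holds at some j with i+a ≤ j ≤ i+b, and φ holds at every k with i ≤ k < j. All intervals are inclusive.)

Need some j in [0,2] with (p1 ∨ ¬p2), and p2 at every k in [0,j-1].
  j=0: (p1 ∨ ¬p2) holds; no prefix to check → satisfied.

True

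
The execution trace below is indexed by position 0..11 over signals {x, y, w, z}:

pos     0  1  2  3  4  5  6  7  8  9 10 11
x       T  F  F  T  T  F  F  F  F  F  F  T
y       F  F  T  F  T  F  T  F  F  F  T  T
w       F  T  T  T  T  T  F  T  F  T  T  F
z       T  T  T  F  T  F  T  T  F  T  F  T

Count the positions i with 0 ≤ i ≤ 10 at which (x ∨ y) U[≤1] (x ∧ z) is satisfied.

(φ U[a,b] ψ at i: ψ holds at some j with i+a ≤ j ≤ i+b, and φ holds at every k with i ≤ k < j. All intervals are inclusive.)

Evaluate at each i in [0,10]:
  i=0: ✓ (rhs at j=0)
  i=1: ✗ (no rhs in [1,2])
  i=2: ✗ (no rhs in [2,3])
  i=3: ✓ (rhs at j=4; lhs holds on [3,3])
  i=4: ✓ (rhs at j=4)
  i=5: ✗ (no rhs in [5,6])
  i=6: ✗ (no rhs in [6,7])
  i=7: ✗ (no rhs in [7,8])
  i=8: ✗ (no rhs in [8,9])
  i=9: ✗ (no rhs in [9,10])
  i=10: ✓ (rhs at j=11; lhs holds on [10,10])
Positions where it holds: {0, 3, 4, 10} → 4.

4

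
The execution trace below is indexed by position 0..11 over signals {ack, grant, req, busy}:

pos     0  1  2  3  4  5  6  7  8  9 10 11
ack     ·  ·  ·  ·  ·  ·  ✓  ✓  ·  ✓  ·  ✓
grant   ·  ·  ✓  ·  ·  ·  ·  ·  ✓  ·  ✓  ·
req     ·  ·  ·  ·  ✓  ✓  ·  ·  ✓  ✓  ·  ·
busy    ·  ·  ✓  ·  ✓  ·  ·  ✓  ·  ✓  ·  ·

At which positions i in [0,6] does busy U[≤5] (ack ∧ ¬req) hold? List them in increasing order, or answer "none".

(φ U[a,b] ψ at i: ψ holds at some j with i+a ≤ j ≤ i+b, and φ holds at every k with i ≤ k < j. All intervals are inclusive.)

Evaluate at each i in [0,6]:
  i=0: ✗ (no rhs in [0,5])
  i=1: ✗ (lhs fails at k=1 before rhs at j=6)
  i=2: ✗ (lhs fails at k=3 before rhs at j=6)
  i=3: ✗ (lhs fails at k=3 before rhs at j=6)
  i=4: ✗ (lhs fails at k=5 before rhs at j=6)
  i=5: ✗ (lhs fails at k=5 before rhs at j=6)
  i=6: ✓ (rhs at j=6)

6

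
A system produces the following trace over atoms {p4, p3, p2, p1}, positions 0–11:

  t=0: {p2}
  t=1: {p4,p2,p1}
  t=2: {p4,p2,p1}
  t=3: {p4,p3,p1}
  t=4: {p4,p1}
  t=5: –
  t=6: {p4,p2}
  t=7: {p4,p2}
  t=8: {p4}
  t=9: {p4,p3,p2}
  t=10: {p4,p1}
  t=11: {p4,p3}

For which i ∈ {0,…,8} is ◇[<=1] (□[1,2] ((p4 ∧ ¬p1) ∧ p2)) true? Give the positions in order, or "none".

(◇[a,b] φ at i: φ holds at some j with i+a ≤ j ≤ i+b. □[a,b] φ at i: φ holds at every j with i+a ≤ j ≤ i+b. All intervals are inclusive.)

Evaluate at each i in [0,8]:
  i=0: ✗ (none in [0,1])
  i=1: ✗ (none in [1,2])
  i=2: ✗ (none in [2,3])
  i=3: ✗ (none in [3,4])
  i=4: ✓ (witness j=5)
  i=5: ✓ (witness j=5)
  i=6: ✗ (none in [6,7])
  i=7: ✗ (none in [7,8])
  i=8: ✗ (none in [8,9])

4, 5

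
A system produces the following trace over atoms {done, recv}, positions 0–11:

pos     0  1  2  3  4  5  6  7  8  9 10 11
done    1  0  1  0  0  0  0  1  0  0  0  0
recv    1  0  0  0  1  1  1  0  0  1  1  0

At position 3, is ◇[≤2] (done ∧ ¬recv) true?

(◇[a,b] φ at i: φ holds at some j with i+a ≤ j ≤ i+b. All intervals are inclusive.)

Check (done ∧ ¬recv) at each j in [3,5]:
  j=3: false
  j=4: false
  j=5: false
No position in the window satisfies it → formula fails.

Does not hold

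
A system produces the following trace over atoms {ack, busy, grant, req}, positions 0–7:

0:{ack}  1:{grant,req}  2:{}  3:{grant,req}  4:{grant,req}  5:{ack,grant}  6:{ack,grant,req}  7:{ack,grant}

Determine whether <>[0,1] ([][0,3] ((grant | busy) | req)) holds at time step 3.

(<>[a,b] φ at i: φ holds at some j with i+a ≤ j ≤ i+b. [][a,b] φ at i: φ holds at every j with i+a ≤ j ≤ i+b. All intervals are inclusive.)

True

Check [][0,3] ((grant | busy) | req) at each j in [3,4]:
  j=3: holds on [3,6]
  j=4: holds on [4,7]
Found at j=3 → formula holds.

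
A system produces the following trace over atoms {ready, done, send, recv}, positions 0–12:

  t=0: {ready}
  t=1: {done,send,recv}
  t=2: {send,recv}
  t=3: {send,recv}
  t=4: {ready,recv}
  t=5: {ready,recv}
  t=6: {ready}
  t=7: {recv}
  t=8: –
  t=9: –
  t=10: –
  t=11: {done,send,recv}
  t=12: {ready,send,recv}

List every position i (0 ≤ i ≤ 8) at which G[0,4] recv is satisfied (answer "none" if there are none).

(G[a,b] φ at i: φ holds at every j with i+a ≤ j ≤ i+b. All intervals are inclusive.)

Evaluate at each i in [0,8]:
  i=0: ✗ (fails at j=0)
  i=1: ✓ (all of [1,5])
  i=2: ✗ (fails at j=6)
  i=3: ✗ (fails at j=6)
  i=4: ✗ (fails at j=6)
  i=5: ✗ (fails at j=6)
  i=6: ✗ (fails at j=6)
  i=7: ✗ (fails at j=8)
  i=8: ✗ (fails at j=8)

1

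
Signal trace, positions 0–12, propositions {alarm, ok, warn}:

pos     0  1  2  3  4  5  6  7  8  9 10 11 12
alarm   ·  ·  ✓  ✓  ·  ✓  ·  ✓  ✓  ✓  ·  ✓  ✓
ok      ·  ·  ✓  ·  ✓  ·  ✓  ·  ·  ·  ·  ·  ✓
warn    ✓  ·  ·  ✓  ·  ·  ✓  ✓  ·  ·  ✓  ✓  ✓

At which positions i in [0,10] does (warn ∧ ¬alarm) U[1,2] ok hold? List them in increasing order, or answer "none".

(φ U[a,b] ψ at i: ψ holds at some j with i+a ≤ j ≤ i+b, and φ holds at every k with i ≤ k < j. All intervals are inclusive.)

Evaluate at each i in [0,10]:
  i=0: ✗ (lhs fails at k=1 before rhs at j=2)
  i=1: ✗ (lhs fails at k=1 before rhs at j=2)
  i=2: ✗ (lhs fails at k=2 before rhs at j=4)
  i=3: ✗ (lhs fails at k=3 before rhs at j=4)
  i=4: ✗ (lhs fails at k=4 before rhs at j=6)
  i=5: ✗ (lhs fails at k=5 before rhs at j=6)
  i=6: ✗ (no rhs in [7,8])
  i=7: ✗ (no rhs in [8,9])
  i=8: ✗ (no rhs in [9,10])
  i=9: ✗ (no rhs in [10,11])
  i=10: ✗ (lhs fails at k=11 before rhs at j=12)

none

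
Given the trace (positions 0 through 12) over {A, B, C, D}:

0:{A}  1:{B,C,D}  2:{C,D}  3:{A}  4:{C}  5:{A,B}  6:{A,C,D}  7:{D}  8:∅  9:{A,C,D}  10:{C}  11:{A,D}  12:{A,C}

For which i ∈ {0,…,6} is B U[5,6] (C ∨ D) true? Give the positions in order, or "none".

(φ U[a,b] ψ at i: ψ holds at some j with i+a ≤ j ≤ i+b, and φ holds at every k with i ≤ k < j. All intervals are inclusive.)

none

Evaluate at each i in [0,6]:
  i=0: ✗ (lhs fails at k=0 before rhs at j=6)
  i=1: ✗ (lhs fails at k=2 before rhs at j=6)
  i=2: ✗ (lhs fails at k=2 before rhs at j=7)
  i=3: ✗ (lhs fails at k=3 before rhs at j=9)
  i=4: ✗ (lhs fails at k=4 before rhs at j=9)
  i=5: ✗ (lhs fails at k=6 before rhs at j=10)
  i=6: ✗ (lhs fails at k=6 before rhs at j=11)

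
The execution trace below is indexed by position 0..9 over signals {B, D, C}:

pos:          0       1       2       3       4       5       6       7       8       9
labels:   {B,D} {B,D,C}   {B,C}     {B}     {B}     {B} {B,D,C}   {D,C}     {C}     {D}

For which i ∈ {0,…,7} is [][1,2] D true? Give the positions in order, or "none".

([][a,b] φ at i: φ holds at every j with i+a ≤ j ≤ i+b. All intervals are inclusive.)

Evaluate at each i in [0,7]:
  i=0: ✗ (fails at j=2)
  i=1: ✗ (fails at j=2)
  i=2: ✗ (fails at j=3)
  i=3: ✗ (fails at j=4)
  i=4: ✗ (fails at j=5)
  i=5: ✓ (all of [6,7])
  i=6: ✗ (fails at j=8)
  i=7: ✗ (fails at j=8)

5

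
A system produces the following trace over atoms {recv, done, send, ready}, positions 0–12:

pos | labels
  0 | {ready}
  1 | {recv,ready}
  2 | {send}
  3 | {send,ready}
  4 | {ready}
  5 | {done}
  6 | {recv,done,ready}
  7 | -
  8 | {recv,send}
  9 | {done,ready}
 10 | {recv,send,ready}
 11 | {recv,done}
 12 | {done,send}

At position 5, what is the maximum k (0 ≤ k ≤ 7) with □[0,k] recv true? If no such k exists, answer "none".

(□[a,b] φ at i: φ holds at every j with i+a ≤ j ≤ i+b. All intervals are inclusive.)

none

recv must hold from j=5 onward; find where it first fails.
  j=5: fails → no k works.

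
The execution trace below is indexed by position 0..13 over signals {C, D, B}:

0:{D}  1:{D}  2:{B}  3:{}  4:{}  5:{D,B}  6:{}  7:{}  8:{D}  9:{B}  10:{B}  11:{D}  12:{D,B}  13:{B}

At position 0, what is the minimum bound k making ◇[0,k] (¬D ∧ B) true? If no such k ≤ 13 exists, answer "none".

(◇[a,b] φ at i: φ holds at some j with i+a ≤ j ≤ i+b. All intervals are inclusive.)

2

Scan j = 0,1,… for (¬D ∧ B):
  j=0: fails
  j=1: fails
  j=2: holds
First hit at j=2, so smallest k = 2-0 = 2.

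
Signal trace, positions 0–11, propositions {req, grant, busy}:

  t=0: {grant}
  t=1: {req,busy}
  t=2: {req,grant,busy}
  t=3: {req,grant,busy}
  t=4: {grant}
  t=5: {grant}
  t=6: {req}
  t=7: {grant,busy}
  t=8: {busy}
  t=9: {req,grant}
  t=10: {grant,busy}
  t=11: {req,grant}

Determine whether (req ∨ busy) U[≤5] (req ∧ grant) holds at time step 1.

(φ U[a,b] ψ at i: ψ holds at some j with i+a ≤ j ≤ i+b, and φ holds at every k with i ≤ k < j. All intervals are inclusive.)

Need some j in [1,6] with (req ∧ grant), and (req ∨ busy) at every k in [1,j-1].
  j=1: (req ∧ grant) false.
  j=2: (req ∧ grant) holds; (req ∨ busy) holds at every k in [1,1] → satisfied.

Holds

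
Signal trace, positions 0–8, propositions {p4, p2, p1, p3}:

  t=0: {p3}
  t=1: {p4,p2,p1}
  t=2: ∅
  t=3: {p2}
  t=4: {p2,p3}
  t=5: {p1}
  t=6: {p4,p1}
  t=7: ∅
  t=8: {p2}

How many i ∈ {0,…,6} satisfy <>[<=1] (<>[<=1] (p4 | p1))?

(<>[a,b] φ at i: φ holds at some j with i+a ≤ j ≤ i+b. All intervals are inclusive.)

Evaluate at each i in [0,6]:
  i=0: ✓ (witness j=0)
  i=1: ✓ (witness j=1)
  i=2: ✗ (none in [2,3])
  i=3: ✓ (witness j=4)
  i=4: ✓ (witness j=4)
  i=5: ✓ (witness j=5)
  i=6: ✓ (witness j=6)
Positions where it holds: {0, 1, 3, 4, 5, 6} → 6.

6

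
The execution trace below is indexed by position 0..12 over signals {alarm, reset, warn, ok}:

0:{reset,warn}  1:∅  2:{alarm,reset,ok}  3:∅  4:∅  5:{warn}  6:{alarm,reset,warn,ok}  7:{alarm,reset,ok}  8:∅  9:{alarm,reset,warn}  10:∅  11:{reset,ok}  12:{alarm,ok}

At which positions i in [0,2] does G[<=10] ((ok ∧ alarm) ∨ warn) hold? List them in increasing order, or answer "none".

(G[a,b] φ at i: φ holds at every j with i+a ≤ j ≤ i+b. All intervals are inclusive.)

Evaluate at each i in [0,2]:
  i=0: ✗ (fails at j=1)
  i=1: ✗ (fails at j=1)
  i=2: ✗ (fails at j=3)

none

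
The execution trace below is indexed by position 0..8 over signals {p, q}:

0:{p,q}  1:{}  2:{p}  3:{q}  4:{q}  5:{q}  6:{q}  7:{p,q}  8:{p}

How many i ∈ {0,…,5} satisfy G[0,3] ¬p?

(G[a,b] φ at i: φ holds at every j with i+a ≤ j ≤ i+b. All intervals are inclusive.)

Evaluate at each i in [0,5]:
  i=0: ✗ (fails at j=0)
  i=1: ✗ (fails at j=2)
  i=2: ✗ (fails at j=2)
  i=3: ✓ (all of [3,6])
  i=4: ✗ (fails at j=7)
  i=5: ✗ (fails at j=7)
Positions where it holds: {3} → 1.

1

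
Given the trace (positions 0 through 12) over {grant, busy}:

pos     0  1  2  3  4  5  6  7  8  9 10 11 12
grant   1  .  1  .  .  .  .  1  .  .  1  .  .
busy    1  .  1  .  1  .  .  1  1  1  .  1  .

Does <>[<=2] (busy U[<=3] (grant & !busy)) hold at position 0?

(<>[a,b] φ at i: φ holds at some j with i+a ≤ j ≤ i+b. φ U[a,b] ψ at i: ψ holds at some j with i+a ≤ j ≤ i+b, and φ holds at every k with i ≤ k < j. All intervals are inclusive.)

Check (busy U[<=3] (grant & !busy)) at each j in [0,2]:
  j=0: fails
  j=1: fails
  j=2: fails
No position in the window satisfies it → formula fails.

No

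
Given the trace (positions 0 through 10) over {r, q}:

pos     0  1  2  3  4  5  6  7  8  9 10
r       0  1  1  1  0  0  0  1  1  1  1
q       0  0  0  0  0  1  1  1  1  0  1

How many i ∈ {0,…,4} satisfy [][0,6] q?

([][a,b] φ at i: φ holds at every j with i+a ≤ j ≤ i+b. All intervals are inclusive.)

0

Evaluate at each i in [0,4]:
  i=0: ✗ (fails at j=0)
  i=1: ✗ (fails at j=1)
  i=2: ✗ (fails at j=2)
  i=3: ✗ (fails at j=3)
  i=4: ✗ (fails at j=4)
Positions where it holds: {} → 0.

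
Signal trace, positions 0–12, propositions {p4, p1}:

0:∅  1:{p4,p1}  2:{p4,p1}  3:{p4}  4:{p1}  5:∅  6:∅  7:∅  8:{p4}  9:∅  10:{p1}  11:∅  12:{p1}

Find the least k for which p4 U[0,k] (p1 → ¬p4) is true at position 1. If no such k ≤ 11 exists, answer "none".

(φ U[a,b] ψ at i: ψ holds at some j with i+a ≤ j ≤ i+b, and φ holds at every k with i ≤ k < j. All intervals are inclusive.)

Need earliest j ≥ 1 with (p1 → ¬p4), and p4 at every k in [1,j-1].
  j=1: rhs fails.
  j=2: rhs fails.
  j=3: rhs holds; lhs holds on [1,2]. k = 2.

2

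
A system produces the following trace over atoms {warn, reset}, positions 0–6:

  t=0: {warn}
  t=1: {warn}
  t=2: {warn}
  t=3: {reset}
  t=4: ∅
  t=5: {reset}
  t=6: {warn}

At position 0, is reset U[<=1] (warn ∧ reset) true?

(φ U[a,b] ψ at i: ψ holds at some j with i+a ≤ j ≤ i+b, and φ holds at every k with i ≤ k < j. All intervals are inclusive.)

Need some j in [0,1] with (warn ∧ reset), and reset at every k in [0,j-1].
  j=0: (warn ∧ reset) false.
  j=1: (warn ∧ reset) false.
No j in the window works → until fails.

False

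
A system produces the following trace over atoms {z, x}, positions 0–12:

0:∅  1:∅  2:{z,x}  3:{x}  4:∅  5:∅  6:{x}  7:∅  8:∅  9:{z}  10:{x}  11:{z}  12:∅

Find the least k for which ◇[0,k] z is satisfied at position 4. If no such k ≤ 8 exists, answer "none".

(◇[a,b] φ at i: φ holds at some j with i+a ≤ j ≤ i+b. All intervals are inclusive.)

5

Scan j = 4,5,… for z:
  j=4: fails
  j=5: fails
  j=6: fails
  j=7: fails
  j=8: fails
  j=9: holds
First hit at j=9, so smallest k = 9-4 = 5.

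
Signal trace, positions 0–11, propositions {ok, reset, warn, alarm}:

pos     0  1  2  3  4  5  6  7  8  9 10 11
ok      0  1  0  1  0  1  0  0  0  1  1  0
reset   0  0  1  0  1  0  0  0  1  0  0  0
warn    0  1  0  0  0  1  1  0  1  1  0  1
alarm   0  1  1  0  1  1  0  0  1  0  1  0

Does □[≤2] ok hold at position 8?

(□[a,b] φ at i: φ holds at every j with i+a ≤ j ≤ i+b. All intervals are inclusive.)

Check ok at every j in [8,10]:
  j=8: false
  j=9: true
  j=10: true
Fails at j=8 → formula fails.

False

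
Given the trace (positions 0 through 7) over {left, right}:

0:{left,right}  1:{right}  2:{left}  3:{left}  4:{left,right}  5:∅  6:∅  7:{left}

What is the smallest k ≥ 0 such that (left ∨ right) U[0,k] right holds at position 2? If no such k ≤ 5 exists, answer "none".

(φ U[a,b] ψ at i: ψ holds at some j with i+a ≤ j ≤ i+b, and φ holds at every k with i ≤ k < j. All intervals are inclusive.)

Need earliest j ≥ 2 with right, and (left ∨ right) at every k in [2,j-1].
  j=2: rhs fails.
  j=3: rhs fails.
  j=4: rhs holds; lhs holds on [2,3]. k = 2.

2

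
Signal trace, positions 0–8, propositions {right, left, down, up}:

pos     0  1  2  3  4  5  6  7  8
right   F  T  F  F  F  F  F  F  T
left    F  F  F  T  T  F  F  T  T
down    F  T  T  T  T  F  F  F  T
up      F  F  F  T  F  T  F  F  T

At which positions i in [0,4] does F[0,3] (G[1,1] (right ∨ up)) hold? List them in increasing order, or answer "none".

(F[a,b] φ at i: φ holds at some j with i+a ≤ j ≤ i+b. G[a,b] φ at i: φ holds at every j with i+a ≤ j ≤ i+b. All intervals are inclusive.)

Evaluate at each i in [0,4]:
  i=0: ✓ (witness j=0)
  i=1: ✓ (witness j=2)
  i=2: ✓ (witness j=2)
  i=3: ✓ (witness j=4)
  i=4: ✓ (witness j=4)

0, 1, 2, 3, 4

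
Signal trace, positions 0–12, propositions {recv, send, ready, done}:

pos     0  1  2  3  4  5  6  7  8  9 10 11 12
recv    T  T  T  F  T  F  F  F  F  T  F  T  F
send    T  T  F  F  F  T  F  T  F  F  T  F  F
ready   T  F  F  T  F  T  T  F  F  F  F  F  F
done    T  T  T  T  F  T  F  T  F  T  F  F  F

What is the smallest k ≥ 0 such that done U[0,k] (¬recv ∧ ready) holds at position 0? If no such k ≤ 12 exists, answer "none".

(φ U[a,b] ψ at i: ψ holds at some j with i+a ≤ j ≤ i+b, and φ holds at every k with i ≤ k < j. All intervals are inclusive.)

3

Need earliest j ≥ 0 with (¬recv ∧ ready), and done at every k in [0,j-1].
  j=0: rhs fails.
  j=1: rhs fails.
  j=2: rhs fails.
  j=3: rhs holds; lhs holds on [0,2]. k = 3.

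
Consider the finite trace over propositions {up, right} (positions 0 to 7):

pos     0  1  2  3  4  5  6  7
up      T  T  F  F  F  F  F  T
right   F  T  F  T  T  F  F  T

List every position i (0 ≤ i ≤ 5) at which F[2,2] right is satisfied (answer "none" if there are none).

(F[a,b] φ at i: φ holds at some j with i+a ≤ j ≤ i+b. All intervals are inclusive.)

Evaluate at each i in [0,5]:
  i=0: ✗ (none in [2,2])
  i=1: ✓ (witness j=3)
  i=2: ✓ (witness j=4)
  i=3: ✗ (none in [5,5])
  i=4: ✗ (none in [6,6])
  i=5: ✓ (witness j=7)

1, 2, 5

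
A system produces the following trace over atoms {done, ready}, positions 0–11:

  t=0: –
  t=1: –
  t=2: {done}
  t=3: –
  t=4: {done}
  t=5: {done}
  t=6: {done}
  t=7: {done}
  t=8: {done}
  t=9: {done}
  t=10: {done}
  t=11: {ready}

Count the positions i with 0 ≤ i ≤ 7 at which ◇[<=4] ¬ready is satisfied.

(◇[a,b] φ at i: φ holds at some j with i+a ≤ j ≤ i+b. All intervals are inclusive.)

8

Evaluate at each i in [0,7]:
  i=0: ✓ (witness j=0)
  i=1: ✓ (witness j=1)
  i=2: ✓ (witness j=2)
  i=3: ✓ (witness j=3)
  i=4: ✓ (witness j=4)
  i=5: ✓ (witness j=5)
  i=6: ✓ (witness j=6)
  i=7: ✓ (witness j=7)
Positions where it holds: {0, 1, 2, 3, 4, 5, 6, 7} → 8.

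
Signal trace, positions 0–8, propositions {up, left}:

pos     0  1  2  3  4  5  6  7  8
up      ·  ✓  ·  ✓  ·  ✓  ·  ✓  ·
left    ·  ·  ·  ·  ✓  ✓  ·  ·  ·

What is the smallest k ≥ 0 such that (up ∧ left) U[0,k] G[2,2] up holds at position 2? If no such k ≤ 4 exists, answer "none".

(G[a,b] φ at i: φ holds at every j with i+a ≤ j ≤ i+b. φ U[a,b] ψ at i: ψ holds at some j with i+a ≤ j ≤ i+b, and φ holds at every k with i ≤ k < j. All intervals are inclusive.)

Need earliest j ≥ 2 with G[2,2] up, and (up ∧ left) at every k in [2,j-1].
  j=2: rhs fails.
  j=3: rhs holds but lhs fails at k=2.
  j=4: rhs fails.
  j=5: rhs holds but lhs fails at k=2.
  j=6: rhs fails.
No witness within the range → none.

none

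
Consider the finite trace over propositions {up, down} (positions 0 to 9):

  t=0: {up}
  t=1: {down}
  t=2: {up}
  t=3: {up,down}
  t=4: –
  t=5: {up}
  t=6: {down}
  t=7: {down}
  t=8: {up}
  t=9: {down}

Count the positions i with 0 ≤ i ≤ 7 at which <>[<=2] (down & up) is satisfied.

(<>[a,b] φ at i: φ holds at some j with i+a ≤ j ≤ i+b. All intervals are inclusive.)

3

Evaluate at each i in [0,7]:
  i=0: ✗ (none in [0,2])
  i=1: ✓ (witness j=3)
  i=2: ✓ (witness j=3)
  i=3: ✓ (witness j=3)
  i=4: ✗ (none in [4,6])
  i=5: ✗ (none in [5,7])
  i=6: ✗ (none in [6,8])
  i=7: ✗ (none in [7,9])
Positions where it holds: {1, 2, 3} → 3.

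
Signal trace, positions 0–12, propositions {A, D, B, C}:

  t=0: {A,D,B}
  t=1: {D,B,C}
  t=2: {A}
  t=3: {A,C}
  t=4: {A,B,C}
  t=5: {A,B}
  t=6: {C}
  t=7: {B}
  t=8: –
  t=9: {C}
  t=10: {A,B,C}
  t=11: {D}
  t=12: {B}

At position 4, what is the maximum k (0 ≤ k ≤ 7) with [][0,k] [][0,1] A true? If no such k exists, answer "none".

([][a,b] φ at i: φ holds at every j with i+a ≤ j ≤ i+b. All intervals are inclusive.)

[][0,1] A must hold from j=4 onward; find where it first fails.
  j=4: holds
  j=5: fails
Holds on [4,4], so largest k = 0.

0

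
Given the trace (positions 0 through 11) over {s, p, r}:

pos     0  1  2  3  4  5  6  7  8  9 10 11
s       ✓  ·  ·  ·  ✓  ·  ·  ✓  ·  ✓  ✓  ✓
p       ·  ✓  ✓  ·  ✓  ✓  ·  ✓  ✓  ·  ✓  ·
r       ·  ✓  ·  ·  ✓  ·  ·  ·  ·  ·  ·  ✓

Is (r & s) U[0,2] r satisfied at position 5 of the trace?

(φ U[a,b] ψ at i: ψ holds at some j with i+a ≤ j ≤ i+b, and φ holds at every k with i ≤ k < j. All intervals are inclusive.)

No

Need some j in [5,7] with r, and (r & s) at every k in [5,j-1].
  j=5: r false.
  j=6: r false.
  j=7: r false.
No j in the window works → until fails.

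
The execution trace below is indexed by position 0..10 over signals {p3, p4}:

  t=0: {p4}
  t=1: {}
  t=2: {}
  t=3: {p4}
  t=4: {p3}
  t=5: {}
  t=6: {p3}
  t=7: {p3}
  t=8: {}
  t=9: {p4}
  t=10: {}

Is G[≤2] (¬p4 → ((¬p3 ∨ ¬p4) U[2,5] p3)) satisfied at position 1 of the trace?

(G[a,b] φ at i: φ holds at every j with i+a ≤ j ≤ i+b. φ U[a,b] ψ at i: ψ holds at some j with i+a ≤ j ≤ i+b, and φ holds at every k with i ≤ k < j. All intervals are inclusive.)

Check (¬p4 → ((¬p3 ∨ ¬p4) U[2,5] p3)) at every j in [1,3]:
  j=1: antecedent true; consequent holds → ✓
  j=2: antecedent true; consequent holds → ✓
  j=3: antecedent false → ✓
All positions satisfy it → formula holds.

True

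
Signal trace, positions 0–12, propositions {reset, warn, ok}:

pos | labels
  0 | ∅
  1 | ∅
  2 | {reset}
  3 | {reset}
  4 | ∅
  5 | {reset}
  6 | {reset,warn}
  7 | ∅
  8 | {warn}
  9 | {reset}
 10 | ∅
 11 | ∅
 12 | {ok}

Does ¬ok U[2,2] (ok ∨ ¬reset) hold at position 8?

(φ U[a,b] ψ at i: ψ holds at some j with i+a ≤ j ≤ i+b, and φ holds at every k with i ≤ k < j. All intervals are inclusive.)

True

Need some j in [10,10] with (ok ∨ ¬reset), and ¬ok at every k in [8,j-1].
  j=10: (ok ∨ ¬reset) holds; ¬ok holds at every k in [8,9] → satisfied.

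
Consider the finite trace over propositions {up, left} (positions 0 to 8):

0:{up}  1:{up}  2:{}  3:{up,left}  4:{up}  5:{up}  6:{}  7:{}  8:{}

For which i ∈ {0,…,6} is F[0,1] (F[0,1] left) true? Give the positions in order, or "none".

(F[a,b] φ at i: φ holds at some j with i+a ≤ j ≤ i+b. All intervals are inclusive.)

Evaluate at each i in [0,6]:
  i=0: ✗ (none in [0,1])
  i=1: ✓ (witness j=2)
  i=2: ✓ (witness j=2)
  i=3: ✓ (witness j=3)
  i=4: ✗ (none in [4,5])
  i=5: ✗ (none in [5,6])
  i=6: ✗ (none in [6,7])

1, 2, 3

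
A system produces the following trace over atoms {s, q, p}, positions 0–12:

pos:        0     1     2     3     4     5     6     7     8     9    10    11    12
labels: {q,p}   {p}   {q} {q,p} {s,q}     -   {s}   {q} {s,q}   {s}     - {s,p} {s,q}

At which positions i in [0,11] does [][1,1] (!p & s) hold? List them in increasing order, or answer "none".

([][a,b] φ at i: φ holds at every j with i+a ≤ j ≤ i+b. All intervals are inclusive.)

3, 5, 7, 8, 11

Evaluate at each i in [0,11]:
  i=0: ✗ (fails at j=1)
  i=1: ✗ (fails at j=2)
  i=2: ✗ (fails at j=3)
  i=3: ✓ (all of [4,4])
  i=4: ✗ (fails at j=5)
  i=5: ✓ (all of [6,6])
  i=6: ✗ (fails at j=7)
  i=7: ✓ (all of [8,8])
  i=8: ✓ (all of [9,9])
  i=9: ✗ (fails at j=10)
  i=10: ✗ (fails at j=11)
  i=11: ✓ (all of [12,12])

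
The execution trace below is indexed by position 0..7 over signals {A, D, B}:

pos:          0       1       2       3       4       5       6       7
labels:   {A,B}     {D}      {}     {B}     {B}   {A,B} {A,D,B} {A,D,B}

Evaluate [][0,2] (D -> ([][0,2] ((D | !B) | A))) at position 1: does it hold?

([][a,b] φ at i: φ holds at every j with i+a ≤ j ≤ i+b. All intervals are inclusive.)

Does not hold

Check (D -> ([][0,2] ((D | !B) | A))) at every j in [1,3]:
  j=1: antecedent true; consequent fails at 3 → ✗
  j=2: antecedent false → ✓
  j=3: antecedent false → ✓
Fails at j=1 → formula fails.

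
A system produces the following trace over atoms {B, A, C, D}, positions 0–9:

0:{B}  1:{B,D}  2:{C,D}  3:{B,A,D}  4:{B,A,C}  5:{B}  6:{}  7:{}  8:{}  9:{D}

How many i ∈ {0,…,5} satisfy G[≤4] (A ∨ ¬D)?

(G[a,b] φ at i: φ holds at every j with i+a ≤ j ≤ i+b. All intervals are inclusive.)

2

Evaluate at each i in [0,5]:
  i=0: ✗ (fails at j=1)
  i=1: ✗ (fails at j=1)
  i=2: ✗ (fails at j=2)
  i=3: ✓ (all of [3,7])
  i=4: ✓ (all of [4,8])
  i=5: ✗ (fails at j=9)
Positions where it holds: {3, 4} → 2.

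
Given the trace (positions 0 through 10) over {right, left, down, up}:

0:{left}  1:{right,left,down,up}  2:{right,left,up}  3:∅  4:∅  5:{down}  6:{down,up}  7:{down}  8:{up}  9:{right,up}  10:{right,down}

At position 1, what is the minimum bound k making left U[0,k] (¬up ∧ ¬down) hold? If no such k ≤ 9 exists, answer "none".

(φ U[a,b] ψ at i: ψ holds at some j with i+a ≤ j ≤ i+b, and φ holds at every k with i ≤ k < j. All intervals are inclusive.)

Need earliest j ≥ 1 with (¬up ∧ ¬down), and left at every k in [1,j-1].
  j=1: rhs fails.
  j=2: rhs fails.
  j=3: rhs holds; lhs holds on [1,2]. k = 2.

2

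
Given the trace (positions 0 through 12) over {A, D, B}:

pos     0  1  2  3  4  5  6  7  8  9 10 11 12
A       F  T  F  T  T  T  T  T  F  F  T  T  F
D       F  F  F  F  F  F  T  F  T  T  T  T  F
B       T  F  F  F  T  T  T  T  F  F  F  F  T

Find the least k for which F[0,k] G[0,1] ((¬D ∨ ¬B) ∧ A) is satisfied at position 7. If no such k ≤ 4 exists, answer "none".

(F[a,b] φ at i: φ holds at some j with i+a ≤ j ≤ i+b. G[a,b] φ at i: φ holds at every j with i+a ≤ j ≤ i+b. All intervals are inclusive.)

Scan j = 7,8,… for G[0,1] ((¬D ∨ ¬B) ∧ A):
  j=7: fails
  j=8: fails
  j=9: fails
  j=10: holds
First hit at j=10, so smallest k = 10-7 = 3.

3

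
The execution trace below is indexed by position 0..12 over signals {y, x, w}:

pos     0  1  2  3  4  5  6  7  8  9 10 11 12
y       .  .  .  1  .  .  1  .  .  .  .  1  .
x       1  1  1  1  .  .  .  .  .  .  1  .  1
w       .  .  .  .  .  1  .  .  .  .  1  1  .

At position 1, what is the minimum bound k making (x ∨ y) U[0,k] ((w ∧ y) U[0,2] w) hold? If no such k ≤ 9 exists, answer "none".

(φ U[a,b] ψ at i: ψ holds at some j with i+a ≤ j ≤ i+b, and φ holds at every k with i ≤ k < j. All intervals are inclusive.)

none

Need earliest j ≥ 1 with ((w ∧ y) U[0,2] w), and (x ∨ y) at every k in [1,j-1].
  j=1: rhs fails.
  j=2: rhs fails.
  j=3: rhs fails.
  j=4: rhs fails.
  j=5: rhs holds but lhs fails at k=4.
  j=6: rhs fails.
  j=7: rhs fails.
  j=8: rhs fails.
  j=9: rhs fails.
  j=10: rhs holds but lhs fails at k=4.
No witness within the range → none.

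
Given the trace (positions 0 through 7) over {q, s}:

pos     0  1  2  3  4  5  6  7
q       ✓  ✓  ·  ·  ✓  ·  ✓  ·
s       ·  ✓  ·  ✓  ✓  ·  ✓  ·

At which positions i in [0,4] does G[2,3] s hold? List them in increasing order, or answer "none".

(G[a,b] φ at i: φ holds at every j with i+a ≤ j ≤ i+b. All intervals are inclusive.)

Evaluate at each i in [0,4]:
  i=0: ✗ (fails at j=2)
  i=1: ✓ (all of [3,4])
  i=2: ✗ (fails at j=5)
  i=3: ✗ (fails at j=5)
  i=4: ✗ (fails at j=7)

1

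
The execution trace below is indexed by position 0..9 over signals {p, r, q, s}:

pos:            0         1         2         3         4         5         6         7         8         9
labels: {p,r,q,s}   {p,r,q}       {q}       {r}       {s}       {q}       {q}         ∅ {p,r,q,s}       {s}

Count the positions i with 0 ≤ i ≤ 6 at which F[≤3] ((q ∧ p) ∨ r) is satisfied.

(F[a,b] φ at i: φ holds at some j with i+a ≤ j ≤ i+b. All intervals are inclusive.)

6

Evaluate at each i in [0,6]:
  i=0: ✓ (witness j=0)
  i=1: ✓ (witness j=1)
  i=2: ✓ (witness j=3)
  i=3: ✓ (witness j=3)
  i=4: ✗ (none in [4,7])
  i=5: ✓ (witness j=8)
  i=6: ✓ (witness j=8)
Positions where it holds: {0, 1, 2, 3, 5, 6} → 6.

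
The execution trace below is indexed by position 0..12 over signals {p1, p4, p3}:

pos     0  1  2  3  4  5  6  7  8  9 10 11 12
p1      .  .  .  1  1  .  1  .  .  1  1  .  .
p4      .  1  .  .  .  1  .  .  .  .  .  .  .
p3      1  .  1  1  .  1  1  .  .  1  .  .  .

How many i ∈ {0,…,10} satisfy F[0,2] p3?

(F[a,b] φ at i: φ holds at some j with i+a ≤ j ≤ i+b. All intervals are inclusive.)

10

Evaluate at each i in [0,10]:
  i=0: ✓ (witness j=0)
  i=1: ✓ (witness j=2)
  i=2: ✓ (witness j=2)
  i=3: ✓ (witness j=3)
  i=4: ✓ (witness j=5)
  i=5: ✓ (witness j=5)
  i=6: ✓ (witness j=6)
  i=7: ✓ (witness j=9)
  i=8: ✓ (witness j=9)
  i=9: ✓ (witness j=9)
  i=10: ✗ (none in [10,12])
Positions where it holds: {0, 1, 2, 3, 4, 5, 6, 7, 8, 9} → 10.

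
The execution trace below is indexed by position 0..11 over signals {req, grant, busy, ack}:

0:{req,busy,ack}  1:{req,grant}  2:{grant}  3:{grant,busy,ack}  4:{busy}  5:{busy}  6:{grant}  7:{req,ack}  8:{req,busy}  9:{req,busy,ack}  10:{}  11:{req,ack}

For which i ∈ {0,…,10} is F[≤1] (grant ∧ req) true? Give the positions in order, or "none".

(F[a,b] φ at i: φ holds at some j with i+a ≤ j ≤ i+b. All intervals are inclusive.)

0, 1

Evaluate at each i in [0,10]:
  i=0: ✓ (witness j=1)
  i=1: ✓ (witness j=1)
  i=2: ✗ (none in [2,3])
  i=3: ✗ (none in [3,4])
  i=4: ✗ (none in [4,5])
  i=5: ✗ (none in [5,6])
  i=6: ✗ (none in [6,7])
  i=7: ✗ (none in [7,8])
  i=8: ✗ (none in [8,9])
  i=9: ✗ (none in [9,10])
  i=10: ✗ (none in [10,11])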